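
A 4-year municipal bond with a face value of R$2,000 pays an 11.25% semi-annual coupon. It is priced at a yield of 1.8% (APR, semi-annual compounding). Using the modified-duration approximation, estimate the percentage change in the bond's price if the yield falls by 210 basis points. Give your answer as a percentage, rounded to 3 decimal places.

Periodic yield y = 0.009. Modified duration first:
  t   CF        PV=CF/(1+0.009)^t    t·PV
  1       112.50       111.4965       111.4965
  2       112.50       110.5020       221.0040
  3       112.50       109.5164       328.5491
  4       112.50       108.5395       434.1580
  5       112.50       107.5714       537.8568
  6       112.50       106.6119       639.6712
  7       112.50       105.6609       739.6264
  8     2,112.50     1,966.3797    15,731.0378
  Σ                  2,726.2783    18,743.3999
P = 2,726.2783; D_Mac = 6.87509 half-year periods = 3.43754 yrs; D_mod = 3.43754/(1+0.009) = 3.40688 yrs.
ΔP/P ≈ -D_mod · Δy = -3.40688 × (-0.021) = +0.071545 = +7.1545%.

+7.154%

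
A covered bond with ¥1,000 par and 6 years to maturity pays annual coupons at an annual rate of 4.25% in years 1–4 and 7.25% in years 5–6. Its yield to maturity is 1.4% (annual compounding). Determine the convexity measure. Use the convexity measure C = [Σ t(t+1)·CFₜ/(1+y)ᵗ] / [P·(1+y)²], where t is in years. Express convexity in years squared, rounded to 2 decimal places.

35.99

With y = 0.014:
  t   CF        PV=CF/(1+0.014)^t    t·PV        t(t+1)·PV
  1        42.50        41.9132        41.9132          83.8264
  2        42.50        41.3345        82.6691         248.0072
  3        42.50        40.7638       122.2915         489.1661
  4        42.50        40.2010       160.8041         804.0205
  5        72.50        67.6314       338.1569       2,028.9413
  6     1,072.50       986.6647     5,919.9879      41,439.9155
  Σ                  1,218.5086     6,665.8227      45,093.8770
P = 1,218.5086.
Convexity = Σ t(t+1)·PV / [P·(1+y)²] = 45,093.8770 / (1,218.5086 × 1.028196) = 35.99259.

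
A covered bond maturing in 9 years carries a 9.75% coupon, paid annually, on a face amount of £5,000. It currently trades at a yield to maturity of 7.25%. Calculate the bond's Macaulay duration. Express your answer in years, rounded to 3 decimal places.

6.584 years

Periodic yield y = 0.0725. Discount each cash flow and weight by its year:
  t   CF        PV=CF/(1+0.0725)^t    t·PV
  1       487.50       454.5455       454.5455
  2       487.50       423.8186       847.6372
  3       487.50       395.1689     1,185.5066
  4       487.50       368.4558     1,473.8233
  5       487.50       343.5485     1,717.7427
  6       487.50       320.3250     1,921.9499
  7       487.50       298.6713     2,090.6992
  8       487.50       278.4814     2,227.8513
  9     5,487.50     2,922.7982    26,305.1835
  Σ                  5,805.8132    38,224.9391
Price P = Σ PV = 5,805.8132.
Macaulay duration = Σ(t·PV) / P = 38,224.9391 / 5,805.8132 = 6.58391 years.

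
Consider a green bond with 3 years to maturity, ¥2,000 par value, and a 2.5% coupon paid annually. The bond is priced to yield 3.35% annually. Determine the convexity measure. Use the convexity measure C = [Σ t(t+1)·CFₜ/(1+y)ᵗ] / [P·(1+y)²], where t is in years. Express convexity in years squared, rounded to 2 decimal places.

With y = 0.0335:
  t   CF        PV=CF/(1+0.0335)^t    t·PV        t(t+1)·PV
  1        50.00        48.3793        48.3793          96.7586
  2        50.00        46.8111        93.6222         280.8667
  3     2,050.00     1,857.0450     5,571.1349      22,284.5395
  Σ                  1,952.2354     5,713.1364      22,662.1648
P = 1,952.2354.
Convexity = Σ t(t+1)·PV / [P·(1+y)²] = 22,662.1648 / (1,952.2354 × 1.068122) = 10.86797.

10.87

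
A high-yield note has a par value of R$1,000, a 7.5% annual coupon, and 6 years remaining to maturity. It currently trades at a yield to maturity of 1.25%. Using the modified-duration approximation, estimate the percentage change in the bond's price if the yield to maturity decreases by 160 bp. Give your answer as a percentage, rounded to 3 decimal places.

Periodic yield y = 0.0125. Modified duration first:
  t   CF        PV=CF/(1+0.0125)^t    t·PV
  1        75.00        74.0741        74.0741
  2        75.00        73.1596       146.3192
  3        75.00        72.2564       216.7691
  4        75.00        71.3643       285.4573
  5        75.00        70.4833       352.4164
  6     1,075.00       997.7880     5,986.7280
  Σ                  1,359.1256     7,061.7640
P = 1,359.1256; D_Mac = 5.19581 yrs; D_mod = 5.19581/(1+0.0125) = 5.13167 yrs.
ΔP/P ≈ -D_mod · Δy = -5.13167 × (-0.016) = +0.082107 = +8.2107%.

+8.211%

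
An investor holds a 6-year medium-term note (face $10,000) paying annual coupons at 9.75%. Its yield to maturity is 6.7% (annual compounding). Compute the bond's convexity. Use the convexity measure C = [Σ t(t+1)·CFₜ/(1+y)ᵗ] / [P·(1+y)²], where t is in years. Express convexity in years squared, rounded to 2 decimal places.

27.97

With y = 0.067:
  t   CF        PV=CF/(1+0.067)^t    t·PV        t(t+1)·PV
  1       975.00       913.7769       913.7769       1,827.5539
  2       975.00       856.3983     1,712.7965       5,138.3896
  3       975.00       802.6226     2,407.8677       9,631.4706
  4       975.00       752.2236     3,008.8943      15,044.4714
  5       975.00       704.9893     3,524.9464      21,149.6787
  6    10,975.00     7,437.3464    44,624.0787     312,368.5508
  Σ                 11,467.3571    56,192.3605     365,160.1150
P = 11,467.3571.
Convexity = Σ t(t+1)·PV / [P·(1+y)²] = 365,160.1150 / (11,467.3571 × 1.138489) = 27.96992.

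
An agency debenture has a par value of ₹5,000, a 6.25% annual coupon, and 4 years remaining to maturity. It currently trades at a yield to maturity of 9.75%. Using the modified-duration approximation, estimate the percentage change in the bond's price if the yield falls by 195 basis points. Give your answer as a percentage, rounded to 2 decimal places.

+6.46%

Periodic yield y = 0.0975. Modified duration first:
  t   CF        PV=CF/(1+0.0975)^t    t·PV
  1       312.50       284.7380       284.7380
  2       312.50       259.4424       518.8848
  3       312.50       236.3940       709.1820
  4     5,312.50     3,661.6837    14,646.7348
  Σ                  4,442.2581    16,159.5397
P = 4,442.2581; D_Mac = 3.63769 yrs; D_mod = 3.63769/(1+0.0975) = 3.31452 yrs.
ΔP/P ≈ -D_mod · Δy = -3.31452 × (-0.0195) = +0.064633 = +6.4633%.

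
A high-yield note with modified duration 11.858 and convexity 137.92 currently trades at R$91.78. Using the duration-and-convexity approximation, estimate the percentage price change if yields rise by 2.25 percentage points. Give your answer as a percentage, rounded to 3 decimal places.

Duration effect: -D_mod·Δy = -11.858 × (+0.0225) = -0.266805
Convexity effect: ½·C·(Δy)² = 0.5 × 137.92 × (0.0225)² = +0.0349110
ΔP/P ≈ -0.266805 + 0.0349110 = -0.231894
= -23.1894%.

-23.189%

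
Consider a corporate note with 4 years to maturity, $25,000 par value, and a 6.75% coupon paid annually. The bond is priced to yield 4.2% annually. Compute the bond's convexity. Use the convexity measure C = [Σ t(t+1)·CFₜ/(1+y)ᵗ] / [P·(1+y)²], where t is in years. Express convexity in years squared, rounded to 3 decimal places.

16.300

With y = 0.042:
  t   CF        PV=CF/(1+0.042)^t    t·PV        t(t+1)·PV
  1     1,687.50     1,619.4818     1,619.4818       3,238.9635
  2     1,687.50     1,554.2051     3,108.4103       9,325.2309
  3     1,687.50     1,491.5596     4,474.6789      17,898.7157
  4    26,687.50    22,637.9458    90,551.7834     452,758.9168
  Σ                 27,303.1924    99,754.3543     483,221.8269
P = 27,303.1924.
Convexity = Σ t(t+1)·PV / [P·(1+y)²] = 483,221.8269 / (27,303.1924 × 1.085764) = 16.30038.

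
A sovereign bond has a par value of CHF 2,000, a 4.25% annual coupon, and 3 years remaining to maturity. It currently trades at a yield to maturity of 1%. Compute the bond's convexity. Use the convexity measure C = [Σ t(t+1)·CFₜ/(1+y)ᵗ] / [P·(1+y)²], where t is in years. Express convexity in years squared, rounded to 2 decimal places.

With y = 0.01:
  t   CF        PV=CF/(1+0.01)^t    t·PV        t(t+1)·PV
  1        85.00        84.1584        84.1584         168.3168
  2        85.00        83.3252       166.6503         499.9510
  3     2,085.00     2,023.6805     6,071.0414      24,284.1655
  Σ                  2,191.1640     6,321.8501      24,952.4333
P = 2,191.1640.
Convexity = Σ t(t+1)·PV / [P·(1+y)²] = 24,952.4333 / (2,191.1640 × 1.020100) = 11.16337.

11.16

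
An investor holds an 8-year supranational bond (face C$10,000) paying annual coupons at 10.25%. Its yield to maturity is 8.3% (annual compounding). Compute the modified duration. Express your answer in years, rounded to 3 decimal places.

5.491 years

Periodic yield y = 0.083. First find Macaulay duration:
  t   CF        PV=CF/(1+0.083)^t    t·PV
  1     1,025.00       946.4451       946.4451
  2     1,025.00       873.9105     1,747.8210
  3     1,025.00       806.9349     2,420.8047
  4     1,025.00       745.0922     2,980.3690
  5     1,025.00       687.9891     3,439.9457
  6     1,025.00       635.2624     3,811.5742
  7     1,025.00       586.5765     4,106.0356
  8    11,025.00     5,825.7379    46,605.9036
  Σ                 11,107.9486    66,058.8987
P = 11,107.9486; Macaulay duration = 66,058.8987 / 11,107.9486 = 5.94699 years.
Modified duration = D_Mac / (1 + y) = 5.94699 / 1.083 = 5.49122 years.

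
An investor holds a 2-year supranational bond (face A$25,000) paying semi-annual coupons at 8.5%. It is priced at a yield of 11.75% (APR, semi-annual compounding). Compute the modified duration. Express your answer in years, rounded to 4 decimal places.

1.7729 years

Periodic yield y = 0.05875. First find Macaulay duration:
  t   CF        PV=CF/(1+0.05875)^t    t·PV
  1     1,062.50     1,003.5419     1,003.5419
  2     1,062.50       947.8554     1,895.7108
  3     1,062.50       895.2589     2,685.7768
  4    26,062.50    20,741.6059    82,966.4237
  Σ                 23,588.2622    88,551.4533
P = 23,588.2622; Macaulay duration = 88,551.4533 / 23,588.2622 = 3.75405 half-year periods = 1.87702 years.
Modified duration = D_Mac / (1 + y) = 1.87702 / 1.05875 = 1.77287 years.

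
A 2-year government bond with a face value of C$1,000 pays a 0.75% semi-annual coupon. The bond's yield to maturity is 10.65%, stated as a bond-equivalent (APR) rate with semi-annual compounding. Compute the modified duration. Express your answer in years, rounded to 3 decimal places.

1.887 years

Periodic yield y = 0.05325. First find Macaulay duration:
  t   CF        PV=CF/(1+0.05325)^t    t·PV
  1         3.75         3.5604         3.5604
  2         3.75         3.3804         6.7608
  3         3.75         3.2095         9.6285
  4     1,003.75       815.6422     3,262.5688
  Σ                    825.7925     3,282.5185
P = 825.7925; Macaulay duration = 3,282.5185 / 825.7925 = 3.97499 half-year periods = 1.98750 years.
Modified duration = D_Mac / (1 + y) = 1.98750 / 1.05325 = 1.88701 years.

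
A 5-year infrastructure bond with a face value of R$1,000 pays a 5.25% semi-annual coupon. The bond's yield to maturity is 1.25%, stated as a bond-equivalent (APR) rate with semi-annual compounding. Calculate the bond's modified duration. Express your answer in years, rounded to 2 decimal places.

4.49 years

Periodic yield y = 0.00625. First find Macaulay duration:
  t   CF        PV=CF/(1+0.00625)^t    t·PV
  1        26.25        26.0870        26.0870
  2        26.25        25.9249        51.8499
  3        26.25        25.7639        77.2917
  4        26.25        25.6039       102.4155
  5        26.25        25.4448       127.2242
  6        26.25        25.2868       151.7208
  7        26.25        25.1297       175.9082
  8        26.25        24.9737       199.7893
  9        26.25        24.8185       223.3669
  10    1,026.25       964.2602     9,642.6019
  Σ                  1,193.2934    10,778.2553
P = 1,193.2934; Macaulay duration = 10,778.2553 / 1,193.2934 = 9.03236 half-year periods = 4.51618 years.
Modified duration = D_Mac / (1 + y) = 4.51618 / 1.00625 = 4.48813 years.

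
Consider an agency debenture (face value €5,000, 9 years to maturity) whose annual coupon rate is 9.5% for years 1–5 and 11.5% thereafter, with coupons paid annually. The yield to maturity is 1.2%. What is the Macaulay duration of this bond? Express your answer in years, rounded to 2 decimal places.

7.09 years

Periodic yield y = 0.012. Discount each cash flow and weight by its year:
  t   CF        PV=CF/(1+0.012)^t    t·PV
  1       475.00       469.3676       469.3676
  2       475.00       463.8020       927.6039
  3       475.00       458.3023     1,374.9070
  4       475.00       452.8679     1,811.4717
  5       475.00       447.4979     2,237.4897
  6       575.00       535.2846     3,211.7078
  7       575.00       528.9374     3,702.5616
  8       575.00       522.6654     4,181.3231
  9     5,575.00     5,007.4919    45,067.4275
  Σ                  8,886.2171    62,983.8600
Price P = Σ PV = 8,886.2171.
Macaulay duration = Σ(t·PV) / P = 62,983.8600 / 8,886.2171 = 7.08781 years.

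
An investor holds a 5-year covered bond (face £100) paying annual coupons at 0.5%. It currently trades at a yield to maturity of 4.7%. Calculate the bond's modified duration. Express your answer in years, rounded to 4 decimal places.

Periodic yield y = 0.047. First find Macaulay duration:
  t   CF        PV=CF/(1+0.047)^t    t·PV
  1         0.50         0.4776         0.4776
  2         0.50         0.4561         0.9122
  3         0.50         0.4356         1.3069
  4         0.50         0.4161         1.6643
  5       100.50        79.8790       399.3950
  Σ                     81.6644       403.7561
P = 81.6644; Macaulay duration = 403.7561 / 81.6644 = 4.94409 years.
Modified duration = D_Mac / (1 + y) = 4.94409 / 1.047 = 4.72215 years.

4.7221 years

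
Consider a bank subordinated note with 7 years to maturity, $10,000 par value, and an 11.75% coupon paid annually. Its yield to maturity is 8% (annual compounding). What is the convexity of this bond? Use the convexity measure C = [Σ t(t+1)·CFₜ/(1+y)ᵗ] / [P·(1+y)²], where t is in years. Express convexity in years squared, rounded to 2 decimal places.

32.77

With y = 0.08:
  t   CF        PV=CF/(1+0.08)^t    t·PV        t(t+1)·PV
  1     1,175.00     1,087.9630     1,087.9630       2,175.9259
  2     1,175.00     1,007.3731     2,014.7462       6,044.2387
  3     1,175.00       932.7529     2,798.2586      11,193.0346
  4     1,175.00       863.6601     3,454.6403      17,273.2015
  5     1,175.00       799.6853     3,998.4263      23,990.5577
  6     1,175.00       740.4493     4,442.6959      31,098.8711
  7    11,175.00     6,520.5052    45,643.5362     365,148.2894
  Σ                 11,952.3888    63,440.2665     456,924.1189
P = 11,952.3888.
Convexity = Σ t(t+1)·PV / [P·(1+y)²] = 456,924.1189 / (11,952.3888 × 1.166400) = 32.77494.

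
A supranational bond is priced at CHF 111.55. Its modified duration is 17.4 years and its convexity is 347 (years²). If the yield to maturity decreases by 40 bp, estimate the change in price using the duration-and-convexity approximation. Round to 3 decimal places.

+CHF 8.074

Duration effect: -D_mod·Δy = -17.4 × (-0.004) = +0.069600
Convexity effect: ½·C·(Δy)² = 0.5 × 347 × (-0.004)² = +0.0027760
ΔP/P ≈ +0.069600 + 0.0027760 = +0.072376
ΔP ≈ 111.55 × (+0.072376) = +8.0735428.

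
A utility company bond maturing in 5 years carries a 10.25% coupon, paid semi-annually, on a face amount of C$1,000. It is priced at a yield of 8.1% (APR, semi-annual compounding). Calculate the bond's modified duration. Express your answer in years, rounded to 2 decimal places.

Periodic yield y = 0.0405. First find Macaulay duration:
  t   CF        PV=CF/(1+0.0405)^t    t·PV
  1        51.25        49.2552        49.2552
  2        51.25        47.3380        94.6760
  3        51.25        45.4954       136.4862
  4        51.25        43.7246       174.8983
  5        51.25        42.0227       210.1133
  6        51.25        40.3870       242.3219
  7        51.25        38.8150       271.7048
  8        51.25        37.3042       298.4332
  9        51.25        35.8521       322.6693
  10    1,051.25       706.7815     7,067.8148
  Σ                  1,086.9755     8,868.3729
P = 1,086.9755; Macaulay duration = 8,868.3729 / 1,086.9755 = 8.15876 half-year periods = 4.07938 years.
Modified duration = D_Mac / (1 + y) = 4.07938 / 1.0405 = 3.92060 years.

3.92 years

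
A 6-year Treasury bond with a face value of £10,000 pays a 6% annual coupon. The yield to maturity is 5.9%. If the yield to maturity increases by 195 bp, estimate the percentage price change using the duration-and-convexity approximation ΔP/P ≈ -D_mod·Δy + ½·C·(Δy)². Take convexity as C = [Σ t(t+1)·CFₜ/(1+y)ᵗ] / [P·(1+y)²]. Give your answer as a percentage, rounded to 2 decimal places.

-9.01%

With y = 0.059:
  t   CF        PV=CF/(1+0.059)^t    t·PV        t(t+1)·PV
  1       600.00       566.5722       566.5722       1,133.1445
  2       600.00       535.0068     1,070.0137       3,210.0410
  3       600.00       505.2000     1,515.6001       6,062.4004
  4       600.00       477.0539     1,908.2154       9,541.0771
  5       600.00       450.4758     2,252.3789      13,514.2735
  6    10,600.00     7,515.0194    45,090.1163     315,630.8138
  Σ                 10,049.3281    52,402.8966     349,091.7503
P = 10,049.3281; D_Mac = 5.21457 yrs; D_mod = 4.92405 yrs; C = 30.97495.
Duration effect: -4.92405 × (+0.0195) = -0.096019
Convexity effect: 0.5 × 30.97495 × (0.0195)² = +0.0058891
ΔP/P ≈ -0.096019 + 0.0058891 = -0.090130 = -9.0130%.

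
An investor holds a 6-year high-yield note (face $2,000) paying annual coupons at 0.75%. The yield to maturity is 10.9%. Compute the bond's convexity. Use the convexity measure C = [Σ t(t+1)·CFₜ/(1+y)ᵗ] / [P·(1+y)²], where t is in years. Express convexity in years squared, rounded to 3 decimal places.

With y = 0.109:
  t   CF        PV=CF/(1+0.109)^t    t·PV        t(t+1)·PV
  1        15.00        13.5257        13.5257          27.0514
  2        15.00        12.1963        24.3926          73.1778
  3        15.00        10.9976        32.9927         131.9708
  4        15.00         9.9167        39.6666         198.3330
  5        15.00         8.9420        44.7099         268.2593
  6     2,015.00     1,083.1429     6,498.8576      45,492.0035
  Σ                  1,138.7211     6,654.1451      46,190.7959
P = 1,138.7211.
Convexity = Σ t(t+1)·PV / [P·(1+y)²] = 46,190.7959 / (1,138.7211 × 1.229881) = 32.98185.

32.982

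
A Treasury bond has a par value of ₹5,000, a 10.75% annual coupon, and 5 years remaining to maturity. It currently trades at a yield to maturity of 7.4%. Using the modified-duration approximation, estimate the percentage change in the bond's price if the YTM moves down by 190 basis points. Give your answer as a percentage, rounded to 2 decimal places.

Periodic yield y = 0.074. Modified duration first:
  t   CF        PV=CF/(1+0.074)^t    t·PV
  1       537.50       500.4655       500.4655
  2       537.50       465.9828       931.9656
  3       537.50       433.8760     1,301.6280
  4       537.50       403.9814     1,615.9255
  5     5,537.50     3,875.1840    19,375.9202
  Σ                  5,679.4898    23,725.9049
P = 5,679.4898; D_Mac = 4.17747 yrs; D_mod = 4.17747/(1+0.074) = 3.88964 yrs.
ΔP/P ≈ -D_mod · Δy = -3.88964 × (-0.019) = +0.073903 = +7.3903%.

+7.39%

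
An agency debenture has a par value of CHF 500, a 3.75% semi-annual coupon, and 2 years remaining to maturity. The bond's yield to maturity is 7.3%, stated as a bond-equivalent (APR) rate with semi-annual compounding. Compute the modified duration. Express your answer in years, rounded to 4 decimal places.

1.8749 years

Periodic yield y = 0.0365. First find Macaulay duration:
  t   CF        PV=CF/(1+0.0365)^t    t·PV
  1        9.375         9.0449         9.0449
  2        9.375         8.7264        17.4527
  3        9.375         8.4191        25.2572
  4      509.375       441.3269     1,765.3076
  Σ                    467.5172     1,817.0623
P = 467.5172; Macaulay duration = 1,817.0623 / 467.5172 = 3.88662 half-year periods = 1.94331 years.
Modified duration = D_Mac / (1 + y) = 1.94331 / 1.0365 = 1.87488 years.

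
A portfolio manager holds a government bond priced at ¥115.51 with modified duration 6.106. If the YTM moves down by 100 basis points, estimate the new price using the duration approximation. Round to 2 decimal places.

Duration approximation: ΔP/P ≈ -D_mod · Δy = -6.106 × (-0.01) = +0.061060.
New price ≈ 115.51 × (1 + 0.061060) = 122.5630406.

¥122.56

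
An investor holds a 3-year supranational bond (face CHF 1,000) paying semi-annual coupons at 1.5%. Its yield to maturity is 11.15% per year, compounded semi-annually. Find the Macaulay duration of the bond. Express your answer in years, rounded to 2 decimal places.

2.93 years

Periodic yield y = 0.05575. Discount each cash flow and weight by its period:
  t   CF        PV=CF/(1+0.05575)^t    t·PV
  1         7.50         7.1040         7.1040
  2         7.50         6.7288        13.4576
  3         7.50         6.3735        19.1205
  4         7.50         6.0369        24.1478
  5         7.50         5.7182        28.5908
  6     1,007.50       727.5763     4,365.4575
  Σ                    759.5376     4,457.8781
Price P = Σ PV = 759.5376.
Macaulay duration = Σ(t·PV) / P = 4,457.8781 / 759.5376 = 5.86920 half-year periods.
In years: 5.86920 / 2 = 2.93460 years.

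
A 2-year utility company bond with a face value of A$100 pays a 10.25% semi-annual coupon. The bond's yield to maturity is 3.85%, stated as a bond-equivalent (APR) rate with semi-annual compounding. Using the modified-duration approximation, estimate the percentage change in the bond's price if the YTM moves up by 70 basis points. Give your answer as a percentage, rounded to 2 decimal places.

-1.28%

Periodic yield y = 0.01925. Modified duration first:
  t   CF        PV=CF/(1+0.01925)^t    t·PV
  1        5.125         5.0282         5.0282
  2        5.125         4.9332         9.8665
  3        5.125         4.8401        14.5202
  4      105.125        97.4054       389.6217
  Σ                    112.2069       419.0366
P = 112.2069; D_Mac = 3.73450 half-year periods = 1.86725 yrs; D_mod = 1.86725/(1+0.01925) = 1.83198 yrs.
ΔP/P ≈ -D_mod · Δy = -1.83198 × (+0.007) = -0.012824 = -1.2824%.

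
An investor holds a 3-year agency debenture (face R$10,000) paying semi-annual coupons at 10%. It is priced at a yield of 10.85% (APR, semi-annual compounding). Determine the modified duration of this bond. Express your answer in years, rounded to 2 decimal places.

2.52 years

Periodic yield y = 0.05425. First find Macaulay duration:
  t   CF        PV=CF/(1+0.05425)^t    t·PV
  1       500.00       474.2708       474.2708
  2       500.00       449.8656       899.7312
  3       500.00       426.7162     1,280.1487
  4       500.00       404.7581     1,619.0325
  5       500.00       383.9299     1,919.6496
  6    10,500.00     7,647.6436    45,885.8616
  Σ                  9,787.1843    52,078.6944
P = 9,787.1843; Macaulay duration = 52,078.6944 / 9,787.1843 = 5.32111 half-year periods = 2.66056 years.
Modified duration = D_Mac / (1 + y) = 2.66056 / 1.05425 = 2.52365 years.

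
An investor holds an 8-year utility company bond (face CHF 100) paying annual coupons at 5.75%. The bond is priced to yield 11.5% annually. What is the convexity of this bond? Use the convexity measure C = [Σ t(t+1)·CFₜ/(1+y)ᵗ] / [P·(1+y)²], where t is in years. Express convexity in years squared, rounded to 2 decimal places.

With y = 0.115:
  t   CF        PV=CF/(1+0.115)^t    t·PV        t(t+1)·PV
  1         5.75         5.1570         5.1570          10.3139
  2         5.75         4.6251         9.2501          27.7504
  3         5.75         4.1480        12.4441          49.7765
  4         5.75         3.7202        14.8809          74.4044
  5         5.75         3.3365        16.6826         100.0955
  6         5.75         2.9924        17.9544         125.6805
  7         5.75         2.6838        18.7863         150.2906
  8       105.75        44.2671       354.1371       3,187.2339
  Σ                     70.9301       449.2925       3,725.5457
P = 70.9301.
Convexity = Σ t(t+1)·PV / [P·(1+y)²] = 3,725.5457 / (70.9301 × 1.243225) = 42.24834.

42.25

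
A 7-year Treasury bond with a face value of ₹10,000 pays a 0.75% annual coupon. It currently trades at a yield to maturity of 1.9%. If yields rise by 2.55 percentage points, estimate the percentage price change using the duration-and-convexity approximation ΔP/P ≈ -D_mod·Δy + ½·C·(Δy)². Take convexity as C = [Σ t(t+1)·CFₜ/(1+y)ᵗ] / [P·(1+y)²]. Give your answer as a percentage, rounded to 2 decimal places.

With y = 0.019:
  t   CF        PV=CF/(1+0.019)^t    t·PV        t(t+1)·PV
  1        75.00        73.6016        73.6016         147.2031
  2        75.00        72.2292       144.4584         433.3753
  3        75.00        70.8824       212.6473         850.5894
  4        75.00        69.5608       278.2432       1,391.2159
  5        75.00        68.2638       341.3189       2,047.9134
  6        75.00        66.9910       401.9457       2,813.6200
  7    10,075.00     8,831.3230    61,819.2607     494,554.0853
  Σ                  9,252.8517    63,271.4758     502,238.0025
P = 9,252.8517; D_Mac = 6.83805 yrs; D_mod = 6.71055 yrs; C = 52.27398.
Duration effect: -6.71055 × (+0.0255) = -0.171119
Convexity effect: 0.5 × 52.27398 × (0.0255)² = +0.0169956
ΔP/P ≈ -0.171119 + 0.0169956 = -0.154123 = -15.4123%.

-15.41%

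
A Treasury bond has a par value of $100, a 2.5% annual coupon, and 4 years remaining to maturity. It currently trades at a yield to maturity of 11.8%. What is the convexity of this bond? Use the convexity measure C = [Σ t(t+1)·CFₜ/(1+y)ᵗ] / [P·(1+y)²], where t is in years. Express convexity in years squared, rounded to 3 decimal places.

15.079

With y = 0.118:
  t   CF        PV=CF/(1+0.118)^t    t·PV        t(t+1)·PV
  1         2.50         2.2361         2.2361           4.4723
  2         2.50         2.0001         4.0002          12.0007
  3         2.50         1.7890         5.3671          21.4682
  4       102.50        65.6080       262.4319       1,312.1596
  Σ                     71.6333       274.0353       1,350.1008
P = 71.6333.
Convexity = Σ t(t+1)·PV / [P·(1+y)²] = 1,350.1008 / (71.6333 × 1.249924) = 15.07884.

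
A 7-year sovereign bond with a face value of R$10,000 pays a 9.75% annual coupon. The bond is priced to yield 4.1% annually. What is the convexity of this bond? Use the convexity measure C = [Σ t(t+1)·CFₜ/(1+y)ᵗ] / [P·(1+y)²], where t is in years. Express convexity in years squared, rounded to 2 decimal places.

38.23

With y = 0.041:
  t   CF        PV=CF/(1+0.041)^t    t·PV        t(t+1)·PV
  1       975.00       936.5994       936.5994       1,873.1988
  2       975.00       899.7113     1,799.4225       5,398.2676
  3       975.00       864.2759     2,592.8278      10,371.3114
  4       975.00       830.2363     3,320.9450      16,604.7252
  5       975.00       797.5372     3,987.6862      23,926.1170
  6       975.00       766.1261     4,596.7564      32,177.2948
  7    10,975.00     8,284.1780    57,989.2461     463,913.9685
  Σ                 13,378.6642    75,223.4835     554,264.8833
P = 13,378.6642.
Convexity = Σ t(t+1)·PV / [P·(1+y)²] = 554,264.8833 / (13,378.6642 × 1.083681) = 38.22990.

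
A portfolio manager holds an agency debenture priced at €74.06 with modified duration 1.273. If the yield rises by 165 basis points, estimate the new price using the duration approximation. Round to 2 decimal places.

Duration approximation: ΔP/P ≈ -D_mod · Δy = -1.273 × (+0.0165) = -0.0210045.
New price ≈ 74.06 × (1 - 0.0210045) = 72.50440673.

€72.50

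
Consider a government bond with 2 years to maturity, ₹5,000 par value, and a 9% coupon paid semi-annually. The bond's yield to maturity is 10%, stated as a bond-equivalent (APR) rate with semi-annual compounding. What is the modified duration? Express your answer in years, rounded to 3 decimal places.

1.784 years

Periodic yield y = 0.05. First find Macaulay duration:
  t   CF        PV=CF/(1+0.05)^t    t·PV
  1       225.00       214.2857       214.2857
  2       225.00       204.0816       408.1633
  3       225.00       194.3635       583.0904
  4     5,225.00     4,298.6204    17,194.4817
  Σ                  4,911.3512    18,400.0211
P = 4,911.3512; Macaulay duration = 18,400.0211 / 4,911.3512 = 3.74643 half-year periods = 1.87321 years.
Modified duration = D_Mac / (1 + y) = 1.87321 / 1.05 = 1.78401 years.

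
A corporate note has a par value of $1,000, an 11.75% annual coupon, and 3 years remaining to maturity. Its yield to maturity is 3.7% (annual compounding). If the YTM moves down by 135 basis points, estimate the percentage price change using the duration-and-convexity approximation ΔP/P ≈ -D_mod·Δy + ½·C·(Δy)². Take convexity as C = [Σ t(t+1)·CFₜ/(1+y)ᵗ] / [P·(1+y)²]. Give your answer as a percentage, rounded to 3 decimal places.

With y = 0.037:
  t   CF        PV=CF/(1+0.037)^t    t·PV        t(t+1)·PV
  1       117.50       113.3076       113.3076         226.6152
  2       117.50       109.2648       218.5296         655.5889
  3     1,117.50     1,002.1005     3,006.3014      12,025.2056
  Σ                  1,224.6729     3,338.1386      12,907.4097
P = 1,224.6729; D_Mac = 2.72574 yrs; D_mod = 2.62849 yrs; C = 9.80080.
Duration effect: -2.62849 × (-0.0135) = +0.035485
Convexity effect: 0.5 × 9.80080 × (-0.0135)² = +0.0008931
ΔP/P ≈ +0.035485 + 0.0008931 = +0.036378 = +3.6378%.

+3.638%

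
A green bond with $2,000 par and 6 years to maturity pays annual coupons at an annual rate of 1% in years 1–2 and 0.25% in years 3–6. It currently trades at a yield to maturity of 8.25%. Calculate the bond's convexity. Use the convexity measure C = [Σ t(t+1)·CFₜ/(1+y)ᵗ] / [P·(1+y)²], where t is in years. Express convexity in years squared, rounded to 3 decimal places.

34.791

With y = 0.0825:
  t   CF        PV=CF/(1+0.0825)^t    t·PV        t(t+1)·PV
  1        20.00        18.4758        18.4758          36.9515
  2        20.00        17.0677        34.1353         102.4060
  3         5.00         3.9417        11.8252          47.3007
  4         5.00         3.6413        14.5653          72.8263
  5         5.00         3.3638        16.8190         100.9141
  6     2,005.00     1,246.0829     7,476.4976      52,335.4831
  Σ                  1,292.5732     7,572.3181      52,695.8817
P = 1,292.5732.
Convexity = Σ t(t+1)·PV / [P·(1+y)²] = 52,695.8817 / (1,292.5732 × 1.171806) = 34.79090.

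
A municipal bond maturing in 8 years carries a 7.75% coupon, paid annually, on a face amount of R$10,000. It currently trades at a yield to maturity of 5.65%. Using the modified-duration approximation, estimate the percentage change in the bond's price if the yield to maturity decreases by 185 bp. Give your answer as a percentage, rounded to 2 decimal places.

+11.15%

Periodic yield y = 0.0565. Modified duration first:
  t   CF        PV=CF/(1+0.0565)^t    t·PV
  1       775.00       733.5542       733.5542
  2       775.00       694.3248     1,388.6497
  3       775.00       657.1934     1,971.5802
  4       775.00       622.0477     2,488.1908
  5       775.00       588.7816     2,943.9078
  6       775.00       557.2944     3,343.7665
  7       775.00       527.4912     3,692.4382
  8    10,775.00     6,941.6269    55,533.0152
  Σ                 11,322.3142    72,095.1026
P = 11,322.3142; D_Mac = 6.36752 yrs; D_mod = 6.36752/(1+0.0565) = 6.02700 yrs.
ΔP/P ≈ -D_mod · Δy = -6.02700 × (-0.0185) = +0.111499 = +11.1499%.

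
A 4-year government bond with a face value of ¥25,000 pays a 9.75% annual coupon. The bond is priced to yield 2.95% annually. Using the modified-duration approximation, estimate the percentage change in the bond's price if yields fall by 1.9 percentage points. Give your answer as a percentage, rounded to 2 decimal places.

+6.56%

Periodic yield y = 0.0295. Modified duration first:
  t   CF        PV=CF/(1+0.0295)^t    t·PV
  1     2,437.50     2,367.6542     2,367.6542
  2     2,437.50     2,299.8098     4,599.6196
  3     2,437.50     2,233.9095     6,701.7284
  4    27,437.50    24,425.2565    97,701.0261
  Σ                 31,326.6300   111,370.0284
P = 31,326.6300; D_Mac = 3.55512 yrs; D_mod = 3.55512/(1+0.0295) = 3.45325 yrs.
ΔP/P ≈ -D_mod · Δy = -3.45325 × (-0.019) = +0.065612 = +6.5612%.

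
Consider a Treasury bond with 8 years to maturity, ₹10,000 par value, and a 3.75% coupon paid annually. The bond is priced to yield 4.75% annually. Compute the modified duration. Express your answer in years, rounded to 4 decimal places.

6.7012 years

Periodic yield y = 0.0475. First find Macaulay duration:
  t   CF        PV=CF/(1+0.0475)^t    t·PV
  1       375.00       357.9952       357.9952
  2       375.00       341.7616       683.5231
  3       375.00       326.2640       978.7920
  4       375.00       311.4692     1,245.8769
  5       375.00       297.3453     1,486.7266
  6       375.00       283.8619     1,703.1713
  7       375.00       270.9899     1,896.9290
  8    10,375.00     7,157.4093    57,259.2743
  Σ                  9,347.0964    65,612.2885
P = 9,347.0964; Macaulay duration = 65,612.2885 / 9,347.0964 = 7.01954 years.
Modified duration = D_Mac / (1 + y) = 7.01954 / 1.0475 = 6.70123 years.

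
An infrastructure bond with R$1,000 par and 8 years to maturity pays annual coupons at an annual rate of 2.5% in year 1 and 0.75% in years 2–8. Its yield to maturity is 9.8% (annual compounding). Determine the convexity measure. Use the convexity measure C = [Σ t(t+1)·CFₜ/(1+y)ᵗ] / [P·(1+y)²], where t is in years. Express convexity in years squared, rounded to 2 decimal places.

With y = 0.098:
  t   CF        PV=CF/(1+0.098)^t    t·PV        t(t+1)·PV
  1        25.00        22.7687        22.7687          45.5373
  2         7.50         6.2209        12.4419          37.3257
  3         7.50         5.6657        16.9971          67.9885
  4         7.50         5.1600        20.6401         103.2005
  5         7.50         4.6995        23.4974         140.9843
  6         7.50         4.2800        25.6802         179.7614
  7         7.50         3.8980        27.2862         218.2895
  8     1,007.50       476.8989     3,815.1913      34,336.7218
  Σ                    529.5918     3,964.5029      35,129.8092
P = 529.5918.
Convexity = Σ t(t+1)·PV / [P·(1+y)²] = 35,129.8092 / (529.5918 × 1.205604) = 55.02117.

55.02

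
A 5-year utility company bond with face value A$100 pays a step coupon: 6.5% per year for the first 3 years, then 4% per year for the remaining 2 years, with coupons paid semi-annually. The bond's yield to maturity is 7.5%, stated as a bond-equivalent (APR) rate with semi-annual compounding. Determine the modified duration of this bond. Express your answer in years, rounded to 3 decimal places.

Periodic yield y = 0.0375. First find Macaulay duration:
  t   CF        PV=CF/(1+0.0375)^t    t·PV
  1         3.25         3.1325         3.1325
  2         3.25         3.0193         6.0386
  3         3.25         2.9102         8.7305
  4         3.25         2.8050        11.2200
  5         3.25         2.7036        13.5180
  6         3.25         2.6059        15.6353
  7         2.00         1.5457        10.8196
  8         2.00         1.4898        11.9183
  9         2.00         1.4359        12.9235
  10      102.00        70.5861       705.8609
  Σ                     92.2340       799.7972
P = 92.2340; Macaulay duration = 799.7972 / 92.2340 = 8.67140 half-year periods = 4.33570 years.
Modified duration = D_Mac / (1 + y) = 4.33570 / 1.0375 = 4.17899 years.

4.179 years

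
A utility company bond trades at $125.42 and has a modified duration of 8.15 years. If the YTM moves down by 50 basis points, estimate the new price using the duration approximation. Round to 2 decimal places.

$130.53

Duration approximation: ΔP/P ≈ -D_mod · Δy = -8.15 × (-0.005) = +0.040750.
New price ≈ 125.42 × (1 + 0.040750) = 130.530865.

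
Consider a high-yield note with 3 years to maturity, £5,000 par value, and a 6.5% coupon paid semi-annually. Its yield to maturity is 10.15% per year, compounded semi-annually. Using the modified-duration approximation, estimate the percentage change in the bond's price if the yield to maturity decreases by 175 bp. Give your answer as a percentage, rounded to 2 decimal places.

Periodic yield y = 0.05075. Modified duration first:
  t   CF        PV=CF/(1+0.05075)^t    t·PV
  1       162.50       154.6514       154.6514
  2       162.50       147.1820       294.3639
  3       162.50       140.0732       420.2197
  4       162.50       133.3079       533.2315
  5       162.50       126.8692       634.3462
  6     5,162.50     3,835.8682    23,015.2090
  Σ                  4,537.9519    25,052.0218
P = 4,537.9519; D_Mac = 5.52056 half-year periods = 2.76028 yrs; D_mod = 2.76028/(1+0.05075) = 2.62696 yrs.
ΔP/P ≈ -D_mod · Δy = -2.62696 × (-0.0175) = +0.045972 = +4.5972%.

+4.60%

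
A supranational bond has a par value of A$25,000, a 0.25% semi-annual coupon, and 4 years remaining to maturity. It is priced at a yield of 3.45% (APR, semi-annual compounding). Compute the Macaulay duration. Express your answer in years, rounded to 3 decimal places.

Periodic yield y = 0.01725. Discount each cash flow and weight by its period:
  t   CF        PV=CF/(1+0.01725)^t    t·PV
  1        31.25        30.7201        30.7201
  2        31.25        30.1991        60.3983
  3        31.25        29.6870        89.0611
  4        31.25        29.1836       116.7345
  5        31.25        28.6887       143.4437
  6        31.25        28.2023       169.2135
  7        31.25        27.7240       194.0681
  8    25,031.25    21,830.3626   174,642.9009
  Σ                 22,034.7675   175,446.5402
Price P = Σ PV = 22,034.7675.
Macaulay duration = Σ(t·PV) / P = 175,446.5402 / 22,034.7675 = 7.96226 half-year periods.
In years: 7.96226 / 2 = 3.98113 years.

3.981 years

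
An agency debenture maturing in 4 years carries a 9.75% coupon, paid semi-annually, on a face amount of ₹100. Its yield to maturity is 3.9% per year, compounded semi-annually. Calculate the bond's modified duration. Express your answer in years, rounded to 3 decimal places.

3.403 years

Periodic yield y = 0.0195. First find Macaulay duration:
  t   CF        PV=CF/(1+0.0195)^t    t·PV
  1        4.875         4.7818         4.7818
  2        4.875         4.6903         9.3806
  3        4.875         4.6006        13.8018
  4        4.875         4.5126        18.0504
  5        4.875         4.4263        22.1314
  6        4.875         4.3416        26.0497
  7        4.875         4.2586        29.8100
  8      104.875        89.8616       718.8928
  Σ                    121.4733       842.8983
P = 121.4733; Macaulay duration = 842.8983 / 121.4733 = 6.93896 half-year periods = 3.46948 years.
Modified duration = D_Mac / (1 + y) = 3.46948 / 1.0195 = 3.40312 years.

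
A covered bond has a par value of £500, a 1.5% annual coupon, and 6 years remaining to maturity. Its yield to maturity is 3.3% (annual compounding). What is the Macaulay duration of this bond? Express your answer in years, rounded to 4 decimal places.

Periodic yield y = 0.033. Discount each cash flow and weight by its year:
  t   CF        PV=CF/(1+0.033)^t    t·PV
  1         7.50         7.2604         7.2604
  2         7.50         7.0285        14.0569
  3         7.50         6.8039        20.4118
  4         7.50         6.5866        26.3463
  5         7.50         6.3762        31.8808
  6       507.50       417.6708     2,506.0248
  Σ                    451.7264     2,605.9811
Price P = Σ PV = 451.7264.
Macaulay duration = Σ(t·PV) / P = 2,605.9811 / 451.7264 = 5.76894 years.

5.7689 years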